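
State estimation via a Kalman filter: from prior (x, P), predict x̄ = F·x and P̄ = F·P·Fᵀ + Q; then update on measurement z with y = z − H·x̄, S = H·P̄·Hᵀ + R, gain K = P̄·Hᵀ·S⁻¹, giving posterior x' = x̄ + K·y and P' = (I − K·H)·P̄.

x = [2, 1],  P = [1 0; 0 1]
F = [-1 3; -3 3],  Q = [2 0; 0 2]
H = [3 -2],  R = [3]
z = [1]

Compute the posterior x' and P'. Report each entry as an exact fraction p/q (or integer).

x̄ = F·x = [1, -3]
P̄ = F·P·Fᵀ + Q = [12 12; 12 20]
y = z − H·x̄ = [-8]
S = H·P̄·Hᵀ + R = [47]
K = P̄·Hᵀ·S⁻¹ = [12/47; -4/47]
x' = x̄ + K·y = [-49/47, -109/47]
P' = (I − K·H)·P̄ = [420/47 612/47; 612/47 924/47]

x' = [-49/47, -109/47]
P' = [420/47 612/47; 612/47 924/47]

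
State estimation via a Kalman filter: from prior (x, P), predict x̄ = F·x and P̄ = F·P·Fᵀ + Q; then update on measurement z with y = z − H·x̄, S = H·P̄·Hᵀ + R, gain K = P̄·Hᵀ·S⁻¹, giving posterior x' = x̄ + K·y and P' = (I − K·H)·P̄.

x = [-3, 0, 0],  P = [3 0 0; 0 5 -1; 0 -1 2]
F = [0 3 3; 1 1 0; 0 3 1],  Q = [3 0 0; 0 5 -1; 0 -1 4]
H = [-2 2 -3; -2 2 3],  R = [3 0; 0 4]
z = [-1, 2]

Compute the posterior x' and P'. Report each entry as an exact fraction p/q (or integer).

x̄ = F·x = [0, -3, 0]
P̄ = F·P·Fᵀ + Q = [48 12 39; 12 13 13; 39 13 45]
y = z − H·x̄ = [5, 8]
S = H·P̄·Hᵀ + R = [868 -257; -257 245]
K = P̄·Hᵀ·S⁻¹ = [-34740/146611 -9513/146611; 1472/146611 26079/146611; -24484/146611 23985/146611]
x' = x̄ + K·y = [-249804/146611, -223841/146611, 69460/146611]
P' = (I − K·H)·P̄ = [899553/146611 863985/146611 11028/146611; 863985/146611 891168/146611 16650/146611; 11028/146611 16650/146611 28232/146611]

x' = [-249804/146611, -223841/146611, 69460/146611]
P' = [899553/146611 863985/146611 11028/146611; 863985/146611 891168/146611 16650/146611; 11028/146611 16650/146611 28232/146611]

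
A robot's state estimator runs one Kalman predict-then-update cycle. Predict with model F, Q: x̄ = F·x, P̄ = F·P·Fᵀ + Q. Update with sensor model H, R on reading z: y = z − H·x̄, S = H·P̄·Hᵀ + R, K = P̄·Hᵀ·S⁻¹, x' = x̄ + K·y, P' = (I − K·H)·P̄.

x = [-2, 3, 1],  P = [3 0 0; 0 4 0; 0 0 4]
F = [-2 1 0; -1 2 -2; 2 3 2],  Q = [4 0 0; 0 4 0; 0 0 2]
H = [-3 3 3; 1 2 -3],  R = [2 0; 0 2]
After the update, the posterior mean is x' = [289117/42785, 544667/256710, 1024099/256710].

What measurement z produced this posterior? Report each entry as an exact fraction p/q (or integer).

x̄ = F·x = [7, 6, 7]
P̄ = F·P·Fᵀ + Q = [20 14 0; 14 39 2; 0 2 66]
S = H·P̄·Hᵀ + R = [911 -468; -468 804]
K = P̄·Hᵀ·S⁻¹ = [666/42785 2942/42785; 8781/42785 58127/256710; 6102/42785 -40631/256710]
x' − x̄ = [-10378/42785, -995593/256710, -772871/256710] = K·y
y = (KᵀK)⁻¹·Kᵀ·(x' − x̄) = [-20, 1]
z = y + H·x̄ = [-20, 1] + [18, -2] = [-2, -1]

z = [-2, -1]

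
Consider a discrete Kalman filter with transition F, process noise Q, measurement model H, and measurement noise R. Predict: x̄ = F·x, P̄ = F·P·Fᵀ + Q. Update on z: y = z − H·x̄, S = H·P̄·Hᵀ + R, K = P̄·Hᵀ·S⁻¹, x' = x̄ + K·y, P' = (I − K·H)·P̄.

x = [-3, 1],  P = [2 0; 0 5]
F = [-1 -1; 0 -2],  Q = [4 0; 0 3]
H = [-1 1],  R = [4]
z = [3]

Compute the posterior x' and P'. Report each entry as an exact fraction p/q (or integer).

x̄ = F·x = [2, -2]
P̄ = F·P·Fᵀ + Q = [11 10; 10 23]
y = z − H·x̄ = [7]
S = H·P̄·Hᵀ + R = [18]
K = P̄·Hᵀ·S⁻¹ = [-1/18; 13/18]
x' = x̄ + K·y = [29/18, 55/18]
P' = (I − K·H)·P̄ = [197/18 193/18; 193/18 245/18]

x' = [29/18, 55/18]
P' = [197/18 193/18; 193/18 245/18]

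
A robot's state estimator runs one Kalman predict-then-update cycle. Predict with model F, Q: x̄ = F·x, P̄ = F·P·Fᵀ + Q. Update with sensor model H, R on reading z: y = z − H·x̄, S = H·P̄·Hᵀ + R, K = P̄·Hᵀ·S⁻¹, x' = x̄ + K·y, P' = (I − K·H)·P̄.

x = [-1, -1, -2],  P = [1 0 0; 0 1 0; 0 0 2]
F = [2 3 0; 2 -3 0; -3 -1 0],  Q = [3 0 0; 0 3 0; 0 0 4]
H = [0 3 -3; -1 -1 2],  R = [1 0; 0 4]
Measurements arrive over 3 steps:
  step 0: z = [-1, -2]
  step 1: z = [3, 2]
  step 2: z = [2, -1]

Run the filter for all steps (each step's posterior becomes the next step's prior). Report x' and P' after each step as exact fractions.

step 0: x' = [10985/13009, -10075/13009, -6190/13009], P' = [35115/13009 3357/13009 4490/13009; 3357/13009 23247/13009 21746/13009; 4490/13009 21746/13009 21676/13009]
step 1: x' = [-1317706285/636912893, 1222698779/636912893, 582099420/636912893], P' = [1782018171/636912893 143017509/636912893 200655552/636912893; 143017509/636912893 1161114831/636912893 1085211840/636912893; 200655552/636912893 1085211840/636912893 1079623948/636912893]
step 2: x' = [6608561137676/32891798922769, -755049838471/32891798922769, -21243693405542/32891798922769], P' = [92055824329719/32891798922769 7371116912457/32891798922769 10349209315968/32891798922769; 7371116912457/32891798922769 60016122067611/32891798922769 56090638799232/32891798922769; 10349209315968/32891798922769 56090638799232/32891798922769 55797007998716/32891798922769]

step 0: x̄ = F·x = [-5, 1, 4]
step 0: P̄ = F·P·Fᵀ + Q = [16 -5 -9; -5 16 -3; -9 -3 14]
step 0: y = z − H·x̄ = [8, -14]
step 0: S = H·P̄·Hᵀ + R = [325 -171; -171 130]
step 0: K = P̄·Hᵀ·S⁻¹ = [-3399/13009 -7373/13009; 4503/13009 4222/13009; 210/13009 4279/13009]
step 0: x' = x̄ + K·y = [10985/13009, -10075/13009, -6190/13009]
step 0: P' = (I − K·H)·P̄ = [35115/13009 3357/13009 4490/13009; 3357/13009 23247/13009 21746/13009; 4490/13009 21746/13009 21676/13009]
step 1: x̄ = F·x = [-8255/13009, 52195/13009, -22880/13009]
step 1: P̄ = F·P·Fᵀ + Q = [428994/13009 -68763/13009 -317358/13009; -68763/13009 348426/13009 -117450/13009; -317358/13009 -117450/13009 411460/13009]
step 1: y = z − H·x̄ = [-186198/13009, 115718/13009]
step 1: S = H·P̄·Hᵀ + R = [8966083/13009 -5316873/13009; -5316873/13009 4077002/13009]
step 1: K = P̄·Hᵀ·S⁻¹ = [-172914129/636912893 -380931144/636912893; 227708973/636912893 216572835/636912893; 16763676/636912893 218345126/636912893]
step 1: x' = x̄ + K·y = [-1317706285/636912893, 1222698779/636912893, 582099420/636912893]
step 1: P' = (I − K·H)·P̄ = [1782018171/636912893 143017509/636912893 200655552/636912893; 143017509/636912893 1161114831/636912893 1085211840/636912893; 200655552/636912893 1085211840/636912893 1079623948/636912893]
step 2: x̄ = F·x = [1032683767/636912893, -6303508907/636912893, 2730420076/636912893]
step 2: P̄ = F·P·Fᵀ + Q = [21205054950/636912893 -3321960795/636912893 -15748646118/636912893; -3321960795/636912893 17772634734/636912893 -6207641970/636912893; -15748646118/636912893 -6207641970/636912893 20605034996/636912893]
step 2: y = z − H·x̄ = [28375612735/636912893, -11368578185/636912893]
step 2: S = H·P̄·Hᵀ + R = [457773495923/636912893 -270096947877/636912893; -270096947877/636912893 205126712002/636912893]
step 2: K = P̄·Hᵀ·S⁻¹ = [-8934277210533/32891798922769 -19682130652560/32891798922769; 11776449805137/32891798922769 11198509654599/32891798922769; 880892401548/32891798922769 11288541970558/32891798922769]
step 2: x' = x̄ + K·y = [6608561137676/32891798922769, -755049838471/32891798922769, -21243693405542/32891798922769]
step 2: P' = (I − K·H)·P̄ = [92055824329719/32891798922769 7371116912457/32891798922769 10349209315968/32891798922769; 7371116912457/32891798922769 60016122067611/32891798922769 56090638799232/32891798922769; 10349209315968/32891798922769 56090638799232/32891798922769 55797007998716/32891798922769]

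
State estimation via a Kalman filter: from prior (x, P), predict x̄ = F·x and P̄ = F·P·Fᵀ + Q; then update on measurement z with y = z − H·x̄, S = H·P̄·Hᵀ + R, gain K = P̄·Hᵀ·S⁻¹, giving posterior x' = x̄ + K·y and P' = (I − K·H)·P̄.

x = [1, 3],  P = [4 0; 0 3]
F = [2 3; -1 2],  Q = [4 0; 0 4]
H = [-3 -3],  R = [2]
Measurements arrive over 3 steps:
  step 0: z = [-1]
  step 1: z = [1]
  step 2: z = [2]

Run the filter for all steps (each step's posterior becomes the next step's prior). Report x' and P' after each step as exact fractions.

step 0: x̄ = F·x = [11, 5]
step 0: P̄ = F·P·Fᵀ + Q = [47 10; 10 20]
step 0: y = z − H·x̄ = [47]
step 0: S = H·P̄·Hᵀ + R = [785]
step 0: K = P̄·Hᵀ·S⁻¹ = [-171/785; -18/157]
step 0: x' = x̄ + K·y = [598/785, -61/157]
step 0: P' = (I − K·H)·P̄ = [7654/785 -1508/157; -1508/157 1520/157]
step 1: x̄ = F·x = [281/785, -1208/785]
step 1: P̄ = F·P·Fᵀ + Q = [11676/785 22752/785; 22752/785 71354/785]
step 1: y = z − H·x̄ = [-1996/785]
step 1: S = H·P̄·Hᵀ + R = [1158376/785]
step 1: K = P̄·Hᵀ·S⁻¹ = [-25821/289594; -141159/579188]
step 1: x' = x̄ + K·y = [84659/144797, -133091/144797]
step 1: P' = (I − K·H)·P̄ = [455034/144797 -446427/144797; -446427/144797 939907/289594]
step 2: x̄ = F·x = [-229955/144797, -350841/144797]
step 2: P̄ = F·P·Fᵀ + Q = [2543563/289594 1463226/144797; 1463226/144797 4699744/144797]
step 2: y = z − H·x̄ = [-1452794/144797]
step 2: S = H·P̄·Hᵀ + R = [160742783/289594]
step 2: K = P̄·Hᵀ·S⁻¹ = [-16410045/160742783; -36977820/160742783]
step 2: x' = x̄ + K·y = [-90631655/160742783, -18467259/160742783]
step 2: P' = (I − K·H)·P̄ = [481949966/160742783 -471009936/160742783; -471009936/160742783 495661816/160742783]

step 0: x' = [598/785, -61/157], P' = [7654/785 -1508/157; -1508/157 1520/157]
step 1: x' = [84659/144797, -133091/144797], P' = [455034/144797 -446427/144797; -446427/144797 939907/289594]
step 2: x' = [-90631655/160742783, -18467259/160742783], P' = [481949966/160742783 -471009936/160742783; -471009936/160742783 495661816/160742783]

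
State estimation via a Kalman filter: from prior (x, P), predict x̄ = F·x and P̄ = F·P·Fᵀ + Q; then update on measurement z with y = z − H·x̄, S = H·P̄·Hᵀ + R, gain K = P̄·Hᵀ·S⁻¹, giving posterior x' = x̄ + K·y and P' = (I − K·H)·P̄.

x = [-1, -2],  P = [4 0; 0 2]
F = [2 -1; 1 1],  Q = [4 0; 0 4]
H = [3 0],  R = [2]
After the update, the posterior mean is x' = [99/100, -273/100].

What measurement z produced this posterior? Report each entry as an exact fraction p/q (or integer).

x̄ = F·x = [0, -3]
P̄ = F·P·Fᵀ + Q = [22 6; 6 10]
S = H·P̄·Hᵀ + R = [200]
K = P̄·Hᵀ·S⁻¹ = [33/100; 9/100]
x' − x̄ = [99/100, 27/100] = K·y
y = (KᵀK)⁻¹·Kᵀ·(x' − x̄) = [3]
z = y + H·x̄ = [3] + [0] = [3]

z = [3]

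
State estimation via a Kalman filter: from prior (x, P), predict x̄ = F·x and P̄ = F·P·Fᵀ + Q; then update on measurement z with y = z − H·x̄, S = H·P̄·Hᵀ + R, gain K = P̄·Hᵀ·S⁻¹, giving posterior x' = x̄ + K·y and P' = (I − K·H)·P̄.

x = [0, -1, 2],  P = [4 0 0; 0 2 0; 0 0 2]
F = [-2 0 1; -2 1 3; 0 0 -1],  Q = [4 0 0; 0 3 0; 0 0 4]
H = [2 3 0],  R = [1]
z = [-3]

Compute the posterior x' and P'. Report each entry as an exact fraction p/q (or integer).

x̄ = F·x = [2, 5, -2]
P̄ = F·P·Fᵀ + Q = [22 22 -2; 22 39 -6; -2 -6 6]
y = z − H·x̄ = [-22]
S = H·P̄·Hᵀ + R = [704]
K = P̄·Hᵀ·S⁻¹ = [5/32; 161/704; -1/32]
x' = x̄ + K·y = [-23/16, -1/32, -21/16]
P' = (I − K·H)·P̄ = [77/16 -101/32 23/16; -101/32 1535/704 -31/32; 23/16 -31/32 85/16]

x' = [-23/16, -1/32, -21/16]
P' = [77/16 -101/32 23/16; -101/32 1535/704 -31/32; 23/16 -31/32 85/16]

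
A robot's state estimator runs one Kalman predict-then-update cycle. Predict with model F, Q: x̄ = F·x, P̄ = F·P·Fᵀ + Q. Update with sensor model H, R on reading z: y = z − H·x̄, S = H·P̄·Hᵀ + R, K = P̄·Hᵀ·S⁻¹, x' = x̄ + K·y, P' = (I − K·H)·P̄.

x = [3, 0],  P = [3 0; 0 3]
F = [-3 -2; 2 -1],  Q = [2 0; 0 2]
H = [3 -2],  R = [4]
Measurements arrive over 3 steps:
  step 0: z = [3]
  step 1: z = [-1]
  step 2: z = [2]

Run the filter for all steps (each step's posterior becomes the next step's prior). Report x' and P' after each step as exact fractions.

step 0: x' = [101/65, 38/39], P' = [264/65 218/39; 218/39 1009/117]
step 1: x' = [235879/419947, 577304/419947], P' = [714496/419947 810950/419947; 810950/419947 1244011/419947]
step 2: x' = [-78426/39598535, -22586597/23759121], P' = [63084432/39598535 14181782/7919707; 14181782/7919707 66063197/23759121]

step 0: x̄ = F·x = [-9, 6]
step 0: P̄ = F·P·Fᵀ + Q = [41 -12; -12 17]
step 0: y = z − H·x̄ = [42]
step 0: S = H·P̄·Hᵀ + R = [585]
step 0: K = P̄·Hᵀ·S⁻¹ = [49/195; -14/117]
step 0: x' = x̄ + K·y = [101/65, 38/39]
step 0: P' = (I − K·H)·P̄ = [264/65 218/39; 218/39 1009/117]
step 1: x̄ = F·x = [-1289/195, 32/15]
step 1: P̄ = F·P·Fᵀ + Q = [81974/585 -572/45; -572/45 203/45]
step 1: y = z − H·x̄ = [4504/195]
step 1: S = H·P̄·Hᵀ + R = [839894/585]
step 1: K = P̄·Hᵀ·S⁻¹ = [130397/419947; -13793/419947]
step 1: x' = x̄ + K·y = [235879/419947, 577304/419947]
step 1: P' = (I − K·H)·P̄ = [714496/419947 810950/419947; 810950/419947 1244011/419947]
step 2: x̄ = F·x = [-169295/38177, -105546/419947]
step 2: P̄ = F·P·Fᵀ + Q = [1997982/38177 -237264/38177; -237264/38177 1698089/419947]
step 2: y = z − H·x̄ = [6215537/419947]
step 2: S = H·P̄·Hᵀ + R = [237591210/419947]
step 2: K = P̄·Hᵀ·S⁻¹ = [11858869/39598535; -1122589/23759121]
step 2: x' = x̄ + K·y = [-78426/39598535, -22586597/23759121]
step 2: P' = (I − K·H)·P̄ = [63084432/39598535 14181782/7919707; 14181782/7919707 66063197/23759121]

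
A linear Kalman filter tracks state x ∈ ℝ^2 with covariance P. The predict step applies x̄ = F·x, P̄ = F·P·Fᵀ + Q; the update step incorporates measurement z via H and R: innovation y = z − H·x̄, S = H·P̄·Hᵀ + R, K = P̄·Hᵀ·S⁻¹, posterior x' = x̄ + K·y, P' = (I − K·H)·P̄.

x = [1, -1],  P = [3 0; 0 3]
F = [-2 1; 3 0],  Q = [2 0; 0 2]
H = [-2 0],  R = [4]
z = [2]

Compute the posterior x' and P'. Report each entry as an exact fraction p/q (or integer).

x' = [-10/9, 1]
P' = [17/18 -1; -1 11]

x̄ = F·x = [-3, 3]
P̄ = F·P·Fᵀ + Q = [17 -18; -18 29]
y = z − H·x̄ = [-4]
S = H·P̄·Hᵀ + R = [72]
K = P̄·Hᵀ·S⁻¹ = [-17/36; 1/2]
x' = x̄ + K·y = [-10/9, 1]
P' = (I − K·H)·P̄ = [17/18 -1; -1 11]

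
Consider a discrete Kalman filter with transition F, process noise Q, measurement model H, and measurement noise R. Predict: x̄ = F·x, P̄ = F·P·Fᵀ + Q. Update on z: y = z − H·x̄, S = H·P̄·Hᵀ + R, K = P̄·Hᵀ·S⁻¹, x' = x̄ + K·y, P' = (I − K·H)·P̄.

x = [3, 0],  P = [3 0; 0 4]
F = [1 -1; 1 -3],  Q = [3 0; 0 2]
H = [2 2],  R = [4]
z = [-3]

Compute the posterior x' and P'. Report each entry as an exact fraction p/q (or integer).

x̄ = F·x = [3, 3]
P̄ = F·P·Fᵀ + Q = [10 15; 15 41]
y = z − H·x̄ = [-15]
S = H·P̄·Hᵀ + R = [328]
K = P̄·Hᵀ·S⁻¹ = [25/164; 14/41]
x' = x̄ + K·y = [117/164, -87/41]
P' = (I − K·H)·P̄ = [195/82 -85/41; -85/41 113/41]

x' = [117/164, -87/41]
P' = [195/82 -85/41; -85/41 113/41]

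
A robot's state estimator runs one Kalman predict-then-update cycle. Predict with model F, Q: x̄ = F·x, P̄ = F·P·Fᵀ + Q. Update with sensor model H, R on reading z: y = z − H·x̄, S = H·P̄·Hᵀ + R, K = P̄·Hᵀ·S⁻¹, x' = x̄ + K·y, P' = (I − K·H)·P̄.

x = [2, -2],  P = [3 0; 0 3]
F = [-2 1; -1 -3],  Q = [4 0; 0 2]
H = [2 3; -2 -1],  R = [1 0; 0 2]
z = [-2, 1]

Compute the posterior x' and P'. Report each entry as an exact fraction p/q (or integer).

x' = [-6791/10338, -977/5169]
P' = [11419/10338 -4196/5169; -4196/5169 3626/5169]

x̄ = F·x = [-6, 4]
P̄ = F·P·Fᵀ + Q = [19 -3; -3 32]
y = z − H·x̄ = [-2, -7]
S = H·P̄·Hᵀ + R = [329 -148; -148 98]
K = P̄·Hᵀ·S⁻¹ = [-1169/5169 -7223/10338; 2486/5169 2383/5169]
x' = x̄ + K·y = [-6791/10338, -977/5169]
P' = (I − K·H)·P̄ = [11419/10338 -4196/5169; -4196/5169 3626/5169]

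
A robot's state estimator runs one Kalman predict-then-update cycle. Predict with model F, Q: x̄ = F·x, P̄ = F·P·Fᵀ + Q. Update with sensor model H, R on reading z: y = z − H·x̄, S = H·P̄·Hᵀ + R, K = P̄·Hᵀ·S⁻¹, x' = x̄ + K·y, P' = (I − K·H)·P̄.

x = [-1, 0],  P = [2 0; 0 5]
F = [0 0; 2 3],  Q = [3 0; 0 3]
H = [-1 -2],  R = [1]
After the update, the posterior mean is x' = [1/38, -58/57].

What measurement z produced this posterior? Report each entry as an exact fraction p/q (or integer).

z = [2]

x̄ = F·x = [0, -2]
P̄ = F·P·Fᵀ + Q = [3 0; 0 56]
S = H·P̄·Hᵀ + R = [228]
K = P̄·Hᵀ·S⁻¹ = [-1/76; -28/57]
x' − x̄ = [1/38, 56/57] = K·y
y = (KᵀK)⁻¹·Kᵀ·(x' − x̄) = [-2]
z = y + H·x̄ = [-2] + [4] = [2]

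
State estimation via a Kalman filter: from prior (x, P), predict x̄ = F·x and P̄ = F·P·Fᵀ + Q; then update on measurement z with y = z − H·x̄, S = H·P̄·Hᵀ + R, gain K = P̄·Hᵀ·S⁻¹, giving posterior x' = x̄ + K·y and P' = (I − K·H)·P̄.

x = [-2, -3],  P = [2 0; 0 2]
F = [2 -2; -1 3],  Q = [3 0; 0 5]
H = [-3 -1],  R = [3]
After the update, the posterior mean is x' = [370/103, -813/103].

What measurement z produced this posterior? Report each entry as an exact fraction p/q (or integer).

z = [-3]

x̄ = F·x = [2, -7]
P̄ = F·P·Fᵀ + Q = [19 -16; -16 25]
S = H·P̄·Hᵀ + R = [103]
K = P̄·Hᵀ·S⁻¹ = [-41/103; 23/103]
x' − x̄ = [164/103, -92/103] = K·y
y = (KᵀK)⁻¹·Kᵀ·(x' − x̄) = [-4]
z = y + H·x̄ = [-4] + [1] = [-3]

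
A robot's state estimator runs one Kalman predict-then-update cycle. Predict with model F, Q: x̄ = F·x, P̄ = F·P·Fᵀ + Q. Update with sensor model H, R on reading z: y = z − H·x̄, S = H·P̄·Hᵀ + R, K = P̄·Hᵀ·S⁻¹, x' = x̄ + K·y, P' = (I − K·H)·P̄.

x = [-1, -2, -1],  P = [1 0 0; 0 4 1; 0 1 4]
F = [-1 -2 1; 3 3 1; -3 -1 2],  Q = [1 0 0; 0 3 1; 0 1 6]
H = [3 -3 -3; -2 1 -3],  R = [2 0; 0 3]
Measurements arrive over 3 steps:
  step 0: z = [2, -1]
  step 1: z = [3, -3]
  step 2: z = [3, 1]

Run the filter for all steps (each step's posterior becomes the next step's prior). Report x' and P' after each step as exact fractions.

step 0: x' = [-68856/123341, -912721/616705, 147571/616705], P' = [279410/123341 335164/123341 -59338/123341; 335164/123341 2198863/616705 -442753/616705; -59338/123341 -442753/616705 184583/616705]
step 1: x' = [167619986109/217928178451, -119637276750/217928178451, 66720244790/217928178451], P' = [184834751547/217928178451 208495795944/217928178451 -32919716953/217928178451; 208495795944/217928178451 300460784547/217928178451 -67287537623/217928178451; -32919716953/217928178451 -67287537623/217928178451 48358897760/217928178451]
step 2: x' = [25436725774980971/29048593951516666, 8663267435720251/14524296975758333, -20984317284112277/29048593951516666], P' = [24622126582933649/29048593951516666 13877428971759914/14524296975758333 -4373945510570407/29048593951516666; 13877428971759914/14524296975758333 19983206505118465/14524296975758333 -4468541713687855/14524296975758333; -4373945510570407/29048593951516666 -4468541713687855/14524296975758333 6433568804371103/29048593951516666]

step 0: x̄ = F·x = [4, -10, 3]
step 0: P̄ = F·P·Fᵀ + Q = [18 -22 14; -22 58 -7; 14 -7 31]
step 0: y = z − H·x̄ = [-31, 26]
step 0: S = H·P̄·Hᵀ + R = [983 -285; -285 710]
step 0: K = P̄·Hᵀ·S⁻¹ = [5376/123341 -15214/123341; -24087/123341 58494/616705; -11556/123341 -134374/616705]
step 0: x' = x̄ + K·y = [-68856/123341, -912721/616705, 147571/616705]
step 0: P' = (I − K·H)·P̄ = [279410/123341 335164/123341 -59338/123341; 335164/123341 2198863/616705 -442753/616705; -59338/123341 -442753/616705 184583/616705]
step 1: x̄ = F·x = [2317293/616705, -3623432/616705, 2240703/616705]
step 1: P̄ = F·P·Fᵀ + Q = [20061462/616705 -33318258/616705 24385997/616705; -33318258/616705 60126017/616705 -41397843/616705; 24385997/616705 -41397843/616705 34597087/616705]
step 1: y = z − H·x̄ = [-9249951/616705, 13130012/616705]
step 1: S = H·P̄·Hᵀ + R = [449914028/616705 -610782411/616705; -610782411/616705 1127887817/616705]
step 1: K = P̄·Hᵀ·S⁻¹ = [13888008834/217928178451 -20804852097/217928178451; -37016176470/217928178451 28443935176/217928178451; -20986615635/217928178451 -48841598999/217928178451]
step 1: x' = x̄ + K·y = [167619986109/217928178451, -119637276750/217928178451, 66720244790/217928178451]
step 1: P' = (I − K·H)·P̄ = [184834751547/217928178451 208495795944/217928178451 -32919716953/217928178451; 208495795944/217928178451 300460784547/217928178451 -67287537623/217928178451; -32919716953/217928178451 -67287537623/217928178451 48358897760/217928178451]
step 2: x̄ = F·x = [138374812181/217928178451, 210668372867/217928178451, -249782191997/217928178451]
step 2: P̄ = F·P·Fᵀ + Q = [2821937734120/217928178451 -4318499199188/217928178451 3212650463743/217928178451; -4318499199188/217928178451 8221484057495/217928178451 -5187395533895/217928178451; 3212650463743/217928178451 -5187395533895/217928178451 5380139739808/217928178451]
step 2: y = z − H·x̄ = [121318641420/217928178451, -465337146045/217928178451]
step 2: S = H·P̄·Hᵀ + R = [74780067767609/217928178451 -72803638306224/217928178451; -72803638306224/217928178451 155534452752638/217928178451]
step 2: K = P̄·Hᵀ·S⁻¹ = [930910612488171/14524296975758333 -2789186230212083/29048593951516666; -2455853729506044/14524296975758333 1877991234220734/14524296975758333; -1402823165674350/14524296975758333 -6496632939782735/29048593951516666]
step 2: x' = x̄ + K·y = [25436725774980971/29048593951516666, 8663267435720251/14524296975758333, -20984317284112277/29048593951516666]
step 2: P' = (I − K·H)·P̄ = [24622126582933649/29048593951516666 13877428971759914/14524296975758333 -4373945510570407/29048593951516666; 13877428971759914/14524296975758333 19983206505118465/14524296975758333 -4468541713687855/14524296975758333; -4373945510570407/29048593951516666 -4468541713687855/14524296975758333 6433568804371103/29048593951516666]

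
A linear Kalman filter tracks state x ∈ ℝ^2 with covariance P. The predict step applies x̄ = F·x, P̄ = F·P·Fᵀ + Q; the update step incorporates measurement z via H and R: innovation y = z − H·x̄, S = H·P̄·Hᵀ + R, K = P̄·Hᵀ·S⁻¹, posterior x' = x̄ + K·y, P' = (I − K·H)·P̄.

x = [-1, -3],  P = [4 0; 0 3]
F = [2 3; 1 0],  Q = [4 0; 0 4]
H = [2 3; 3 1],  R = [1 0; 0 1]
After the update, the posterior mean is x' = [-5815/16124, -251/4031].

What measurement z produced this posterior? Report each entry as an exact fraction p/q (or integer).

z = [-1, -1]

x̄ = F·x = [-11, -1]
P̄ = F·P·Fᵀ + Q = [47 8; 8 8]
S = H·P̄·Hᵀ + R = [357 394; 394 480]
K = P̄·Hᵀ·S⁻¹ = [-1033/8062 6701/16124; 1648/4031 -1084/4031]
x' − x̄ = [171549/16124, 3780/4031] = K·y
y = (KᵀK)⁻¹·Kᵀ·(x' − x̄) = [24, 33]
z = y + H·x̄ = [24, 33] + [-25, -34] = [-1, -1]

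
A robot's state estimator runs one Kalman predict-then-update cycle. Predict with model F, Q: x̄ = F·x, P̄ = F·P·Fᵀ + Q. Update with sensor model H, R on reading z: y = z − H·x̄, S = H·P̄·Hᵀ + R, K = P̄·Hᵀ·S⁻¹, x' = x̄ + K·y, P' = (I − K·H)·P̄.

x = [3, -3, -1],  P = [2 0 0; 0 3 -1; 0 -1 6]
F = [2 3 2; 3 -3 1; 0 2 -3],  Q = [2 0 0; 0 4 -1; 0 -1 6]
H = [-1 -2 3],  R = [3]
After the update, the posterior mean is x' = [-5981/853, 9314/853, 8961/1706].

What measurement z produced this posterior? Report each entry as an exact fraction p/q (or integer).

x̄ = F·x = [-5, 17, -3]
P̄ = F·P·Fᵀ + Q = [49 0 -13; 0 61 -48; -13 -48 84]
S = H·P̄·Hᵀ + R = [1706]
K = P̄·Hᵀ·S⁻¹ = [-44/853; -133/853; 361/1706]
x' − x̄ = [-1716/853, -5187/853, 14079/1706] = K·y
y = (KᵀK)⁻¹·Kᵀ·(x' − x̄) = [39]
z = y + H·x̄ = [39] + [-38] = [1]

z = [1]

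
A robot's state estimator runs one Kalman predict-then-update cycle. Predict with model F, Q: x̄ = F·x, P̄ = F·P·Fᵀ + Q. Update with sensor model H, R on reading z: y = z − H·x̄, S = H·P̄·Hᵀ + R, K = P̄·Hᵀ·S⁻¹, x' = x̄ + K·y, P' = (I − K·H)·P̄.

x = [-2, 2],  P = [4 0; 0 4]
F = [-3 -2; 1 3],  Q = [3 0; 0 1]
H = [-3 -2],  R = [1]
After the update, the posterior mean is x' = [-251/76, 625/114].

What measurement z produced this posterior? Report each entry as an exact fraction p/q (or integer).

x̄ = F·x = [2, 4]
P̄ = F·P·Fᵀ + Q = [55 -36; -36 41]
S = H·P̄·Hᵀ + R = [228]
K = P̄·Hᵀ·S⁻¹ = [-31/76; 13/114]
x' − x̄ = [-403/76, 169/114] = K·y
y = (KᵀK)⁻¹·Kᵀ·(x' − x̄) = [13]
z = y + H·x̄ = [13] + [-14] = [-1]

z = [-1]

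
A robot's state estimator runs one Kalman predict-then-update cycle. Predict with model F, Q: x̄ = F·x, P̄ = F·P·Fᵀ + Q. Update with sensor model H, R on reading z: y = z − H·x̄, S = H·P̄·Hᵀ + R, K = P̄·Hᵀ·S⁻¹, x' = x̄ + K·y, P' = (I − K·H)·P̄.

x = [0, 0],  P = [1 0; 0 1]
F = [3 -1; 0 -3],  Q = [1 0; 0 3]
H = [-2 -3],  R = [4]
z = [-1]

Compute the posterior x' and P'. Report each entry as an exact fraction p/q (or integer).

x' = [31/192, 7/32]
P' = [1151/192 -121/32; -121/32 45/16]

x̄ = F·x = [0, 0]
P̄ = F·P·Fᵀ + Q = [11 3; 3 12]
y = z − H·x̄ = [-1]
S = H·P̄·Hᵀ + R = [192]
K = P̄·Hᵀ·S⁻¹ = [-31/192; -7/32]
x' = x̄ + K·y = [31/192, 7/32]
P' = (I − K·H)·P̄ = [1151/192 -121/32; -121/32 45/16]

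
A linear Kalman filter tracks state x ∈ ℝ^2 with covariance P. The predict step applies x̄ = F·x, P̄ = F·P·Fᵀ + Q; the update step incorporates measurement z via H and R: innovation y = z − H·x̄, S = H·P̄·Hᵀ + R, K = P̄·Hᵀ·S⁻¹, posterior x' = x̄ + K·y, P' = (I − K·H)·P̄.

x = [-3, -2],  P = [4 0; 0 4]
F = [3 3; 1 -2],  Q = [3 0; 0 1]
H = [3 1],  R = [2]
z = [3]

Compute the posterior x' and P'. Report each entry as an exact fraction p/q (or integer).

x' = [621/626, -79/626]
P' = [1581/626 -4317/626; -4317/626 12921/626]

x̄ = F·x = [-15, 1]
P̄ = F·P·Fᵀ + Q = [75 -12; -12 21]
y = z − H·x̄ = [47]
S = H·P̄·Hᵀ + R = [626]
K = P̄·Hᵀ·S⁻¹ = [213/626; -15/626]
x' = x̄ + K·y = [621/626, -79/626]
P' = (I − K·H)·P̄ = [1581/626 -4317/626; -4317/626 12921/626]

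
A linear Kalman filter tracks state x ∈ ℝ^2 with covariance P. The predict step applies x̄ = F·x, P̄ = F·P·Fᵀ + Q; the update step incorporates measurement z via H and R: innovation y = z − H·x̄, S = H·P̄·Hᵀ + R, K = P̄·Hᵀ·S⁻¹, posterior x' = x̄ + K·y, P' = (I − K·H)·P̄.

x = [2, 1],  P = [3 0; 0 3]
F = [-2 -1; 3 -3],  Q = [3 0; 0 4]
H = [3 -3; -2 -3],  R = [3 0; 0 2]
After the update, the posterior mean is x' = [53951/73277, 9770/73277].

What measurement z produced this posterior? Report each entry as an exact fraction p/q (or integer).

x̄ = F·x = [-5, 3]
P̄ = F·P·Fᵀ + Q = [18 -9; -9 58]
S = H·P̄·Hᵀ + R = [849 441; 441 488]
K = P̄·Hᵀ·S⁻¹ = [14499/73277 -14454/73277; -9764/73277 -14601/73277]
x' − x̄ = [420336/73277, -210061/73277] = K·y
y = (KᵀK)⁻¹·Kᵀ·(x' − x̄) = [26, -3]
z = y + H·x̄ = [26, -3] + [-24, 1] = [2, -2]

z = [2, -2]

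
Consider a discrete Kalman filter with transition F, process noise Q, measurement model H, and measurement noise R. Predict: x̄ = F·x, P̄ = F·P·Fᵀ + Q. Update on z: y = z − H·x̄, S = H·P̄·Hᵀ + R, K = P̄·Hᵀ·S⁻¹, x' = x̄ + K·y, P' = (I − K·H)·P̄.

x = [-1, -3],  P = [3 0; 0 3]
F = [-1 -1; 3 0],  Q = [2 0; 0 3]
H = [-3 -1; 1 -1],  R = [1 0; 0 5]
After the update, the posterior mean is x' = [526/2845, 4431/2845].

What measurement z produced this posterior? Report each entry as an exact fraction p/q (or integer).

z = [-2, -2]

x̄ = F·x = [4, -3]
P̄ = F·P·Fᵀ + Q = [8 -9; -9 30]
S = H·P̄·Hᵀ + R = [49 -12; -12 61]
K = P̄·Hᵀ·S⁻¹ = [-711/2845 653/2845; -651/2845 -1947/2845]
x' − x̄ = [-10854/2845, 12966/2845] = K·y
y = (KᵀK)⁻¹·Kᵀ·(x' − x̄) = [7, -9]
z = y + H·x̄ = [7, -9] + [-9, 7] = [-2, -2]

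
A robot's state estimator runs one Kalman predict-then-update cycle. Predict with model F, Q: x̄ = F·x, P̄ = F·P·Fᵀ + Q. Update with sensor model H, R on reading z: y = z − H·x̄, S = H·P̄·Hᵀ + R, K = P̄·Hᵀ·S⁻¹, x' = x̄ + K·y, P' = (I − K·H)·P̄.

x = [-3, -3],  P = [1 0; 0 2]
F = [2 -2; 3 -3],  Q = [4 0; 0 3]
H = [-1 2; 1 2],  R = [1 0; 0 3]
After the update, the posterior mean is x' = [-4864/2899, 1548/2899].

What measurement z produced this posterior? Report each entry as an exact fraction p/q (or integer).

x̄ = F·x = [0, 0]
P̄ = F·P·Fᵀ + Q = [16 18; 18 30]
S = H·P̄·Hᵀ + R = [65 104; 104 211]
K = P̄·Hᵀ·S⁻¹ = [-1188/2899 100/223; 750/2899 54/223]
x' − x̄ = [-4864/2899, 1548/2899] = K·y
y = (KᵀK)⁻¹·Kᵀ·(x' − x̄) = [3, -1]
z = y + H·x̄ = [3, -1] + [0, 0] = [3, -1]

z = [3, -1]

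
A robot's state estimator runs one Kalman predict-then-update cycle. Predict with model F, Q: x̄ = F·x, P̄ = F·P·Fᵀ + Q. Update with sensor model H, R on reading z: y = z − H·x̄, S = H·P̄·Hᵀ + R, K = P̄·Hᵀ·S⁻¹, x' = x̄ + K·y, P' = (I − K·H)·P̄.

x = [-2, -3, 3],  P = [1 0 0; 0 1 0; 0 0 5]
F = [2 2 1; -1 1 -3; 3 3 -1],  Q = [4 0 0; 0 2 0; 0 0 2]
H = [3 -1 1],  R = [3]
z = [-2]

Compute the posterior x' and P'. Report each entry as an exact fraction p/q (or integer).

x' = [-353/332, -5453/332, -5139/332]
P' = [315/332 787/332 61/332; 787/332 10027/332 7429/332; 61/332 7429/332 7339/332]

x̄ = F·x = [-7, -10, -18]
P̄ = F·P·Fᵀ + Q = [17 -15 7; -15 49 15; 7 15 25]
y = z − H·x̄ = [27]
S = H·P̄·Hᵀ + R = [332]
K = P̄·Hᵀ·S⁻¹ = [73/332; -79/332; 31/332]
x' = x̄ + K·y = [-353/332, -5453/332, -5139/332]
P' = (I − K·H)·P̄ = [315/332 787/332 61/332; 787/332 10027/332 7429/332; 61/332 7429/332 7339/332]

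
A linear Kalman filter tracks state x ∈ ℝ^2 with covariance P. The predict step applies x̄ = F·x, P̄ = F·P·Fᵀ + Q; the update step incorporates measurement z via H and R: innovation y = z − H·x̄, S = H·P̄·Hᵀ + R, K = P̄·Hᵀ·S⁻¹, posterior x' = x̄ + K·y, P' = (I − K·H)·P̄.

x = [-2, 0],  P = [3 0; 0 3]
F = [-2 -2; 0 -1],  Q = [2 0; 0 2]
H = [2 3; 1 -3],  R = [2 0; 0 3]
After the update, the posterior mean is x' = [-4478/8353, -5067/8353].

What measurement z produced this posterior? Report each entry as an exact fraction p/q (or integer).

x̄ = F·x = [4, 0]
P̄ = F·P·Fᵀ + Q = [26 6; 6 5]
S = H·P̄·Hᵀ + R = [223 -11; -11 38]
K = P̄·Hᵀ·S⁻¹ = [2748/8353 2554/8353; 927/8353 -1710/8353]
x' − x̄ = [-37890/8353, -5067/8353] = K·y
y = (KᵀK)⁻¹·Kᵀ·(x' − x̄) = [-11, -3]
z = y + H·x̄ = [-11, -3] + [8, 4] = [-3, 1]

z = [-3, 1]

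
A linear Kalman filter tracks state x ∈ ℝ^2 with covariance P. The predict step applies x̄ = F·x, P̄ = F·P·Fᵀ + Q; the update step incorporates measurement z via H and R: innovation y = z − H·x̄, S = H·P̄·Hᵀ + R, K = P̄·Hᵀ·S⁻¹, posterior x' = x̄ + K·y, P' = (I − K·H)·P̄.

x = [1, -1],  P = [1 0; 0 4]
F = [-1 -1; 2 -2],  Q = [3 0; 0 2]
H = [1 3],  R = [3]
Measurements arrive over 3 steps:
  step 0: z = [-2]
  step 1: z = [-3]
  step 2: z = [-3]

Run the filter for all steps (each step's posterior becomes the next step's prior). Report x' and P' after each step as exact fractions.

step 0: x' = [-52/35, -4/35], P' = [1284/245 -402/245; -402/245 206/245]
step 1: x' = [103629/76214, -55823/38107], P' = [338073/76214 -58869/38107; -58869/38107 33044/38107]
step 2: x' = [27045972/21760933, -29247948/21760933], P' = [93447543/21760933 -32383764/21760933; -32383764/21760933 18383546/21760933]

step 0: x̄ = F·x = [0, 4]
step 0: P̄ = F·P·Fᵀ + Q = [8 6; 6 22]
step 0: y = z − H·x̄ = [-14]
step 0: S = H·P̄·Hᵀ + R = [245]
step 0: K = P̄·Hᵀ·S⁻¹ = [26/245; 72/245]
step 0: x' = x̄ + K·y = [-52/35, -4/35]
step 0: P' = (I − K·H)·P̄ = [1284/245 -402/245; -402/245 206/245]
step 1: x̄ = F·x = [8/5, -96/35]
step 1: P̄ = F·P·Fᵀ + Q = [29/5 -44/5; -44/5 9666/245]
step 1: y = z − H·x̄ = [127/35]
step 1: S = H·P̄·Hᵀ + R = [76214/245]
step 1: K = P̄·Hᵀ·S⁻¹ = [-5047/76214; 13421/38107]
step 1: x' = x̄ + K·y = [103629/76214, -55823/38107]
step 1: P' = (I − K·H)·P̄ = [338073/76214 -58869/38107; -58869/38107 33044/38107]
step 2: x̄ = F·x = [8017/76214, 215275/38107]
step 2: P̄ = F·P·Fᵀ + Q = [397327/76214 -271985/38107; -271985/38107 1355488/38107]
step 2: y = z − H·x̄ = [-1528309/76214]
step 2: S = H·P̄·Hᵀ + R = [21760933/76214]
step 2: K = P̄·Hᵀ·S⁻¹ = [-1234583/21760933; 7588958/21760933]
step 2: x' = x̄ + K·y = [27045972/21760933, -29247948/21760933]
step 2: P' = (I − K·H)·P̄ = [93447543/21760933 -32383764/21760933; -32383764/21760933 18383546/21760933]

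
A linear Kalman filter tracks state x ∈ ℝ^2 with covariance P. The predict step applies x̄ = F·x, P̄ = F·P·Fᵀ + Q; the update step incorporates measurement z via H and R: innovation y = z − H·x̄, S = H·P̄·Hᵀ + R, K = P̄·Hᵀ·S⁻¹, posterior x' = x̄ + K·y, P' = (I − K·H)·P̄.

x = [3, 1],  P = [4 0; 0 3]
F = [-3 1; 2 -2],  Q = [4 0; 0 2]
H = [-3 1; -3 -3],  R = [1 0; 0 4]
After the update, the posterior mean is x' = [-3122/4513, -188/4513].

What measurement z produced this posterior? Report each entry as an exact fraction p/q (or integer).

x̄ = F·x = [-8, 4]
P̄ = F·P·Fᵀ + Q = [43 -30; -30 30]
S = H·P̄·Hᵀ + R = [598 117; 117 121]
K = P̄·Hᵀ·S⁻¹ = [-14676/58669 -363/4513; 14520/58669 -1080/4513]
x' − x̄ = [32982/4513, -18240/4513] = K·y
y = (KᵀK)⁻¹·Kᵀ·(x' − x̄) = [-26, -10]
z = y + H·x̄ = [-26, -10] + [28, 12] = [2, 2]

z = [2, 2]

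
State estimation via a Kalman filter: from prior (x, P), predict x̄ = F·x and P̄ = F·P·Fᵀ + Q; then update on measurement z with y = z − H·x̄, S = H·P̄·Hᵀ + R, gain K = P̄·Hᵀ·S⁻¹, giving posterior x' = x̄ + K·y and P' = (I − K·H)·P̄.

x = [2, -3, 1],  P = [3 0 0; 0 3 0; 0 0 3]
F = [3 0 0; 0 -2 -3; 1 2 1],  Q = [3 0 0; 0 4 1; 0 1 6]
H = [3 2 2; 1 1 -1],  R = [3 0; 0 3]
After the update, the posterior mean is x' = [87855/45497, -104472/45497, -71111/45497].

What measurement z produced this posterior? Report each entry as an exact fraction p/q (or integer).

x̄ = F·x = [6, 3, -3]
P̄ = F·P·Fᵀ + Q = [30 0 9; 0 43 -20; 9 -20 24]
S = H·P̄·Hᵀ + R = [489 119; 119 122]
K = P̄·Hᵀ·S⁻¹ = [10677/45497 -2583/45497; -1885/45497 25333/45497; 8435/45497 -21280/45497]
x' − x̄ = [-185127/45497, -240963/45497, 65380/45497] = K·y
y = (KᵀK)⁻¹·Kᵀ·(x' − x̄) = [-20, -11]
z = y + H·x̄ = [-20, -11] + [18, 12] = [-2, 1]

z = [-2, 1]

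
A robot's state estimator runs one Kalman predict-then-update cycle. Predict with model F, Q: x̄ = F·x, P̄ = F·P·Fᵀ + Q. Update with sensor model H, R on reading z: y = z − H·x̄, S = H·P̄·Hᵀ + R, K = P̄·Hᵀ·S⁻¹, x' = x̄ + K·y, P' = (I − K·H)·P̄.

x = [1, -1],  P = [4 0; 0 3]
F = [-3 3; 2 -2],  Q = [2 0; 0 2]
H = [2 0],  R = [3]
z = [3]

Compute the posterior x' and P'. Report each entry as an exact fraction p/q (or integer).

x' = [372/263, -208/263]
P' = [195/263 -126/263; -126/263 834/263]

x̄ = F·x = [-6, 4]
P̄ = F·P·Fᵀ + Q = [65 -42; -42 30]
y = z − H·x̄ = [15]
S = H·P̄·Hᵀ + R = [263]
K = P̄·Hᵀ·S⁻¹ = [130/263; -84/263]
x' = x̄ + K·y = [372/263, -208/263]
P' = (I − K·H)·P̄ = [195/263 -126/263; -126/263 834/263]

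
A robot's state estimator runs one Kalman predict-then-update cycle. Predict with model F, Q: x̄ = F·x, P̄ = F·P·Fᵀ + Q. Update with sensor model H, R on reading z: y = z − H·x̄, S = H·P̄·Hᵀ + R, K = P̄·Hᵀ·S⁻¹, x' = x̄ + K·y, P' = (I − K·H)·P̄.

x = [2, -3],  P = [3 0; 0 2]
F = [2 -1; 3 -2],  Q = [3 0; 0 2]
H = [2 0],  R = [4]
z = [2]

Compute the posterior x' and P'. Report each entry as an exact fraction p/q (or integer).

x' = [4/3, 14/3]
P' = [17/18 11/9; 11/9 91/9]

x̄ = F·x = [7, 12]
P̄ = F·P·Fᵀ + Q = [17 22; 22 37]
y = z − H·x̄ = [-12]
S = H·P̄·Hᵀ + R = [72]
K = P̄·Hᵀ·S⁻¹ = [17/36; 11/18]
x' = x̄ + K·y = [4/3, 14/3]
P' = (I − K·H)·P̄ = [17/18 11/9; 11/9 91/9]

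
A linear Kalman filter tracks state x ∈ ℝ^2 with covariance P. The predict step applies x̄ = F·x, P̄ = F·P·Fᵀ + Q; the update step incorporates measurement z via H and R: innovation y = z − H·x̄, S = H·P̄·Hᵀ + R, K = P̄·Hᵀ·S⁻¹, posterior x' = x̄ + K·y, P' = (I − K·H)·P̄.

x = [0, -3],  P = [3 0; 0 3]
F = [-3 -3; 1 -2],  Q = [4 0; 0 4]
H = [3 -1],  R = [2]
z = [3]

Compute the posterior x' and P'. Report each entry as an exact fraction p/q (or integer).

x' = [477/163, 930/163]
P' = [379/163 1027/163; 1027/163 9227/489]

x̄ = F·x = [9, 6]
P̄ = F·P·Fᵀ + Q = [58 9; 9 19]
y = z − H·x̄ = [-18]
S = H·P̄·Hᵀ + R = [489]
K = P̄·Hᵀ·S⁻¹ = [55/163; 8/489]
x' = x̄ + K·y = [477/163, 930/163]
P' = (I − K·H)·P̄ = [379/163 1027/163; 1027/163 9227/489]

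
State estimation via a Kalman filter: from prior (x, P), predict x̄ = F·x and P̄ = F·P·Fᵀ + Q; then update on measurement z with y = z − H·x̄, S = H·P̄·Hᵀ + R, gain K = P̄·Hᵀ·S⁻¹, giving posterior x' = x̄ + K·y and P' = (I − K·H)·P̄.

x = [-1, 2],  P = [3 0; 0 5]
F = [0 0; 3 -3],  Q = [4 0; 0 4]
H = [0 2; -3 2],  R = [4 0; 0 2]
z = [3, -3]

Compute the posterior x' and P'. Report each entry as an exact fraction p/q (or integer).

x' = [2646/1615, 93/85]
P' = [916/1615 48/85; 48/85 76/85]

x̄ = F·x = [0, -9]
P̄ = F·P·Fᵀ + Q = [4 0; 0 76]
y = z − H·x̄ = [21, 15]
S = H·P̄·Hᵀ + R = [308 304; 304 342]
K = P̄·Hᵀ·S⁻¹ = [24/85 -462/1615; 38/85 4/85]
x' = x̄ + K·y = [2646/1615, 93/85]
P' = (I − K·H)·P̄ = [916/1615 48/85; 48/85 76/85]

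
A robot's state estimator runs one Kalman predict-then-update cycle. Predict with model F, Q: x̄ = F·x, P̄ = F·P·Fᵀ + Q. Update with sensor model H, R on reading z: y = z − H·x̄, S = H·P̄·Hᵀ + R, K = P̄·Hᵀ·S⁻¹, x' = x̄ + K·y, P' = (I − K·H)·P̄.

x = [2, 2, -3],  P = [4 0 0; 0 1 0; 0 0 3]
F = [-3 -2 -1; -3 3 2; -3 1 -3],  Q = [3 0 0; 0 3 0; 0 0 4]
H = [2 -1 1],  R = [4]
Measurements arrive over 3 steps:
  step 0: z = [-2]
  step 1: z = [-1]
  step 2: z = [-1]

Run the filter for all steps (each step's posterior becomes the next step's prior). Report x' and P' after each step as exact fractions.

step 0: x' = [-2339/350, -2091/350, 269/50], P' = [3779/350 7401/350 41/50; 7401/350 20919/350 879/50; 41/50 879/50 873/50]
step 1: x' = [32276249/2270449, 52652834/2270449, -14115117/2270449], P' = [88973253/2270449 117829128/2270449 -57250314/2270449; 117829128/2270449 186263127/2270449 -51777489/2270449; -57250314/2270449 -51777489/2270449 63682847/2270449]
step 2: x' = [-3188130213/477175049, -3162357349/477175049, 34760467904/6203275637], P' = [8352911581/73411546 5701741013/36705773 -33657579802/477175049; 5701741013/36705773 8285523929/36705773 -40757483665/477175049; -33657579802/477175049 -40757483665/477175049 346133779779/6203275637]

step 0: x̄ = F·x = [-7, -6, 5]
step 0: P̄ = F·P·Fᵀ + Q = [46 24 43; 24 60 21; 43 21 68]
step 0: y = z − H·x̄ = [1]
step 0: S = H·P̄·Hᵀ + R = [350]
step 0: K = P̄·Hᵀ·S⁻¹ = [111/350; 9/350; 19/50]
step 0: x' = x̄ + K·y = [-2339/350, -2091/350, 269/50]
step 0: P' = (I − K·H)·P̄ = [3779/350 7401/350 41/50; 7401/350 20919/350 879/50; 41/50 879/50 873/50]
step 1: x̄ = F·x = [4658/175, 451/35, -723/350]
step 1: P̄ = F·P·Fᵀ + Q = [119997/175 -16986/35 33459/175; -16986/35 3699/7 -7092/35; 33459/175 -7092/35 35171/350]
step 1: y = z − H·x̄ = [-13749/350]
step 1: S = H·P̄·Hᵀ + R = [2270449/350]
step 1: K = P̄·Hᵀ·S⁻¹ = [716766/2270449; -595590/2270449; 239927/2270449]
step 1: x' = x̄ + K·y = [32276249/2270449, 52652834/2270449, -14115117/2270449]
step 1: P' = (I − K·H)·P̄ = [88973253/2270449 117829128/2270449 -57250314/2270449; 117829128/2270449 186263127/2270449 -51777489/2270449; -57250314/2270449 -51777489/2270449 63682847/2270449]
step 2: x̄ = F·x = [-188019298/2270449, 32899521/2270449, -1830562/2270449]
step 2: P̄ = F·P·Fᵀ + Q = [2479643675/2270449 -263479198/2270449 26877735/2270449; -263479198/2270449 683419751/2270449 -245806479/2270449; 26877735/2270449 -245806479/2270449 142434337/2270449]
step 2: y = z − H·x̄ = [408498230/2270449]
step 2: S = H·P̄·Hᵀ + R = [12406551274/2270449]
step 2: K = P̄·Hᵀ·S⁻¹ = [403818791/954350098; -56007101/477175049; 220998143/6203275637]
step 2: x' = x̄ + K·y = [-3188130213/477175049, -3162357349/477175049, 34760467904/6203275637]
step 2: P' = (I − K·H)·P̄ = [8352911581/73411546 5701741013/36705773 -33657579802/477175049; 5701741013/36705773 8285523929/36705773 -40757483665/477175049; -33657579802/477175049 -40757483665/477175049 346133779779/6203275637]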